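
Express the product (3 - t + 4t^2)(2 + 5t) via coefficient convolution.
Ascending coefficients: a = [3, -1, 4], b = [2, 5]. c[0] = 3×2 = 6; c[1] = 3×5 + -1×2 = 13; c[2] = -1×5 + 4×2 = 3; c[3] = 4×5 = 20. Result coefficients: [6, 13, 3, 20] → 6 + 13t + 3t^2 + 20t^3

6 + 13t + 3t^2 + 20t^3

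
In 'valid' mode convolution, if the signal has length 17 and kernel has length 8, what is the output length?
'Valid' mode counts only positions where the kernel fully overlaps the signal: m - n + 1 = 17 - 8 + 1 = 10

10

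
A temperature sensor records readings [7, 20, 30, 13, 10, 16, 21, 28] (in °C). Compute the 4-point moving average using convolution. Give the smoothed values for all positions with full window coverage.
4-point moving average kernel = [1, 1, 1, 1]. Apply in 'valid' mode (full window coverage): avg[0] = (7 + 20 + 30 + 13) / 4 = 17.5; avg[1] = (20 + 30 + 13 + 10) / 4 = 18.25; avg[2] = (30 + 13 + 10 + 16) / 4 = 17.25; avg[3] = (13 + 10 + 16 + 21) / 4 = 15.0; avg[4] = (10 + 16 + 21 + 28) / 4 = 18.75. Smoothed values: [17.5, 18.25, 17.25, 15.0, 18.75]

[17.5, 18.25, 17.25, 15.0, 18.75]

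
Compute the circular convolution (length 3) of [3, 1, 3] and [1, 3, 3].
Use y[k] = Σ_j x[j]·h[(k-j) mod 3]. y[0] = 3×1 + 1×3 + 3×3 = 15; y[1] = 3×3 + 1×1 + 3×3 = 19; y[2] = 3×3 + 1×3 + 3×1 = 15. Result: [15, 19, 15]

[15, 19, 15]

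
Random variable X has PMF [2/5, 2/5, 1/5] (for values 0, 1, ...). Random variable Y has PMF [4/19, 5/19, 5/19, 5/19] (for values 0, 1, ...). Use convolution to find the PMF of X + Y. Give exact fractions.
P(X+Y=k) = Σ_i P(X=i)·P(Y=k-i) — a convolution of [2/5, 2/5, 1/5] and [4/19, 5/19, 5/19, 5/19]. P(X+Y=0) = (2/5)×(4/19) = 8/95; P(X+Y=1) = (2/5)×(5/19) + (2/5)×(4/19) = 2/19 + 8/95 = 18/95; P(X+Y=2) = (2/5)×(5/19) + (2/5)×(5/19) + (1/5)×(4/19) = 2/19 + 2/19 + 4/95 = 24/95; P(X+Y=3) = (2/5)×(5/19) + (2/5)×(5/19) + (1/5)×(5/19) = 2/19 + 2/19 + 1/19 = 5/19; P(X+Y=4) = (2/5)×(5/19) + (1/5)×(5/19) = 2/19 + 1/19 = 3/19; P(X+Y=5) = (1/5)×(5/19) = 1/19. PMF: [8/95, 18/95, 24/95, 5/19, 3/19, 1/19] (sums to 1 ✓)

[8/95, 18/95, 24/95, 5/19, 3/19, 1/19]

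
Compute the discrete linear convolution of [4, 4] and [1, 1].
y[0] = 4×1 = 4; y[1] = 4×1 + 4×1 = 8; y[2] = 4×1 = 4

[4, 8, 4]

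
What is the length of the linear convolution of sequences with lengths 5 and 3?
Linear/full convolution length: m + n - 1 = 5 + 3 - 1 = 7

7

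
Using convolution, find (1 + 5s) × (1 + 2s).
Ascending coefficients: a = [1, 5], b = [1, 2]. c[0] = 1×1 = 1; c[1] = 1×2 + 5×1 = 7; c[2] = 5×2 = 10. Result coefficients: [1, 7, 10] → 1 + 7s + 10s^2

1 + 7s + 10s^2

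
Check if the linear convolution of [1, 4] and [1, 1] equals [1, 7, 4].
Recompute linear convolution of [1, 4] and [1, 1]: y[0] = 1×1 = 1; y[1] = 1×1 + 4×1 = 5; y[2] = 4×1 = 4 → [1, 5, 4]. Compare to given [1, 7, 4]: they differ at index 1: given 7, correct 5, so answer: No

No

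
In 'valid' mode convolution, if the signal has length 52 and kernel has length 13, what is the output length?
'Valid' mode counts only positions where the kernel fully overlaps the signal: m - n + 1 = 52 - 13 + 1 = 40

40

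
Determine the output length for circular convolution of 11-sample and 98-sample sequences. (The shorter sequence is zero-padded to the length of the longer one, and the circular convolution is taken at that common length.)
Circular convolution (zero-padding the shorter input) has length max(m, n) = max(11, 98) = 98

98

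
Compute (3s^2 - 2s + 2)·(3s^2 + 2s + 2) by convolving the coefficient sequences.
Ascending coefficients: a = [2, -2, 3], b = [2, 2, 3]. c[0] = 2×2 = 4; c[1] = 2×2 + -2×2 = 0; c[2] = 2×3 + -2×2 + 3×2 = 8; c[3] = -2×3 + 3×2 = 0; c[4] = 3×3 = 9. Result coefficients: [4, 0, 8, 0, 9] → 9s^4 + 8s^2 + 4

9s^4 + 8s^2 + 4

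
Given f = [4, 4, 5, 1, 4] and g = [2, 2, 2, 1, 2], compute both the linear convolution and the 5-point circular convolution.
Linear: y_lin[0] = 4×2 = 8; y_lin[1] = 4×2 + 4×2 = 16; y_lin[2] = 4×2 + 4×2 + 5×2 = 26; y_lin[3] = 4×1 + 4×2 + 5×2 + 1×2 = 24; y_lin[4] = 4×2 + 4×1 + 5×2 + 1×2 + 4×2 = 32; y_lin[5] = 4×2 + 5×1 + 1×2 + 4×2 = 23; y_lin[6] = 5×2 + 1×1 + 4×2 = 19; y_lin[7] = 1×2 + 4×1 = 6; y_lin[8] = 4×2 = 8 → [8, 16, 26, 24, 32, 23, 19, 6, 8]. Circular (length 5): y[0] = 4×2 + 4×2 + 5×1 + 1×2 + 4×2 = 31; y[1] = 4×2 + 4×2 + 5×2 + 1×1 + 4×2 = 35; y[2] = 4×2 + 4×2 + 5×2 + 1×2 + 4×1 = 32; y[3] = 4×1 + 4×2 + 5×2 + 1×2 + 4×2 = 32; y[4] = 4×2 + 4×1 + 5×2 + 1×2 + 4×2 = 32 → [31, 35, 32, 32, 32]

Linear: [8, 16, 26, 24, 32, 23, 19, 6, 8], Circular: [31, 35, 32, 32, 32]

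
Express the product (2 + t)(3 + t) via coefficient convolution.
Ascending coefficients: a = [2, 1], b = [3, 1]. c[0] = 2×3 = 6; c[1] = 2×1 + 1×3 = 5; c[2] = 1×1 = 1. Result coefficients: [6, 5, 1] → 6 + 5t + t^2

6 + 5t + t^2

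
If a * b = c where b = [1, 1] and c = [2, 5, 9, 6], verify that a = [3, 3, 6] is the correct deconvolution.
Forward-compute [3, 3, 6] * [1, 1]: c[0] = 3×1 = 3; c[1] = 3×1 + 3×1 = 6; c[2] = 3×1 + 6×1 = 9; c[3] = 6×1 = 6 → [3, 6, 9, 6]. Does not match given c = [2, 5, 9, 6].

Not verified. [3, 3, 6] * [1, 1] = [3, 6, 9, 6], which differs from [2, 5, 9, 6] at index 0.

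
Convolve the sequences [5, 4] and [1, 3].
y[0] = 5×1 = 5; y[1] = 5×3 + 4×1 = 19; y[2] = 4×3 = 12

[5, 19, 12]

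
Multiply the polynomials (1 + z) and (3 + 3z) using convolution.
Ascending coefficients: a = [1, 1], b = [3, 3]. c[0] = 1×3 = 3; c[1] = 1×3 + 1×3 = 6; c[2] = 1×3 = 3. Result coefficients: [3, 6, 3] → 3 + 6z + 3z^2

3 + 6z + 3z^2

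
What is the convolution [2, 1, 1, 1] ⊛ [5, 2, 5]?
y[0] = 2×5 = 10; y[1] = 2×2 + 1×5 = 9; y[2] = 2×5 + 1×2 + 1×5 = 17; y[3] = 1×5 + 1×2 + 1×5 = 12; y[4] = 1×5 + 1×2 = 7; y[5] = 1×5 = 5

[10, 9, 17, 12, 7, 5]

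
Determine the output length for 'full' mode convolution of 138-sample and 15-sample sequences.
Linear/full convolution length: m + n - 1 = 138 + 15 - 1 = 152

152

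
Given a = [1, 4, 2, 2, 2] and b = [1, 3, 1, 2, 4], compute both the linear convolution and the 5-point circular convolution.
Linear: y_lin[0] = 1×1 = 1; y_lin[1] = 1×3 + 4×1 = 7; y_lin[2] = 1×1 + 4×3 + 2×1 = 15; y_lin[3] = 1×2 + 4×1 + 2×3 + 2×1 = 14; y_lin[4] = 1×4 + 4×2 + 2×1 + 2×3 + 2×1 = 22; y_lin[5] = 4×4 + 2×2 + 2×1 + 2×3 = 28; y_lin[6] = 2×4 + 2×2 + 2×1 = 14; y_lin[7] = 2×4 + 2×2 = 12; y_lin[8] = 2×4 = 8 → [1, 7, 15, 14, 22, 28, 14, 12, 8]. Circular (length 5): y[0] = 1×1 + 4×4 + 2×2 + 2×1 + 2×3 = 29; y[1] = 1×3 + 4×1 + 2×4 + 2×2 + 2×1 = 21; y[2] = 1×1 + 4×3 + 2×1 + 2×4 + 2×2 = 27; y[3] = 1×2 + 4×1 + 2×3 + 2×1 + 2×4 = 22; y[4] = 1×4 + 4×2 + 2×1 + 2×3 + 2×1 = 22 → [29, 21, 27, 22, 22]

Linear: [1, 7, 15, 14, 22, 28, 14, 12, 8], Circular: [29, 21, 27, 22, 22]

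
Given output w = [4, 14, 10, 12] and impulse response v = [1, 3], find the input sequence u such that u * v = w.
Deconvolve w=[4, 14, 10, 12] by v=[1, 3]. Since v[0]=1, solve forward: u[0] = w[0] / 1 = 4; u[1] = (w[1] - 4×3) / 1 = 2; u[2] = (w[2] - 2×3) / 1 = 4. So u = [4, 2, 4]. Check by forward convolution: w[0] = 4×1 = 4; w[1] = 4×3 + 2×1 = 14; w[2] = 2×3 + 4×1 = 10; w[3] = 4×3 = 12

[4, 2, 4]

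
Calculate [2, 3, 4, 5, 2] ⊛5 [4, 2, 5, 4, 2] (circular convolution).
Use y[k] = Σ_j x[j]·h[(k-j) mod 5]. y[0] = 2×4 + 3×2 + 4×4 + 5×5 + 2×2 = 59; y[1] = 2×2 + 3×4 + 4×2 + 5×4 + 2×5 = 54; y[2] = 2×5 + 3×2 + 4×4 + 5×2 + 2×4 = 50; y[3] = 2×4 + 3×5 + 4×2 + 5×4 + 2×2 = 55; y[4] = 2×2 + 3×4 + 4×5 + 5×2 + 2×4 = 54. Result: [59, 54, 50, 55, 54]

[59, 54, 50, 55, 54]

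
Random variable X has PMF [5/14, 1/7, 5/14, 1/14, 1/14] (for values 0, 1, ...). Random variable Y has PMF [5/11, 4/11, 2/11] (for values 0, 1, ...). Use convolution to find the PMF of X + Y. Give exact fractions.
P(X+Y=k) = Σ_i P(X=i)·P(Y=k-i) — a convolution of [5/14, 1/7, 5/14, 1/14, 1/14] and [5/11, 4/11, 2/11]. P(X+Y=0) = (5/14)×(5/11) = 25/154; P(X+Y=1) = (5/14)×(4/11) + (1/7)×(5/11) = 10/77 + 5/77 = 15/77; P(X+Y=2) = (5/14)×(2/11) + (1/7)×(4/11) + (5/14)×(5/11) = 5/77 + 4/77 + 25/154 = 43/154; P(X+Y=3) = (1/7)×(2/11) + (5/14)×(4/11) + (1/14)×(5/11) = 2/77 + 10/77 + 5/154 = 29/154; P(X+Y=4) = (5/14)×(2/11) + (1/14)×(4/11) + (1/14)×(5/11) = 5/77 + 2/77 + 5/154 = 19/154; P(X+Y=5) = (1/14)×(2/11) + (1/14)×(4/11) = 1/77 + 2/77 = 3/77; P(X+Y=6) = (1/14)×(2/11) = 1/77. PMF: [25/154, 15/77, 43/154, 29/154, 19/154, 3/77, 1/77] (sums to 1 ✓)

[25/154, 15/77, 43/154, 29/154, 19/154, 3/77, 1/77]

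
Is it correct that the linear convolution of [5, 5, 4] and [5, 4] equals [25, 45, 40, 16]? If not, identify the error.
Recompute linear convolution of [5, 5, 4] and [5, 4]: y[0] = 5×5 = 25; y[1] = 5×4 + 5×5 = 45; y[2] = 5×4 + 4×5 = 40; y[3] = 4×4 = 16 → [25, 45, 40, 16]. Given [25, 45, 40, 16] matches, so answer: Yes

Yes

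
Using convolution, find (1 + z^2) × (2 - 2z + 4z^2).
Ascending coefficients: a = [1, 0, 1], b = [2, -2, 4]. c[0] = 1×2 = 2; c[1] = 1×-2 + 0×2 = -2; c[2] = 1×4 + 0×-2 + 1×2 = 6; c[3] = 0×4 + 1×-2 = -2; c[4] = 1×4 = 4. Result coefficients: [2, -2, 6, -2, 4] → 2 - 2z + 6z^2 - 2z^3 + 4z^4

2 - 2z + 6z^2 - 2z^3 + 4z^4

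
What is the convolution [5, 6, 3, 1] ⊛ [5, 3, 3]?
y[0] = 5×5 = 25; y[1] = 5×3 + 6×5 = 45; y[2] = 5×3 + 6×3 + 3×5 = 48; y[3] = 6×3 + 3×3 + 1×5 = 32; y[4] = 3×3 + 1×3 = 12; y[5] = 1×3 = 3

[25, 45, 48, 32, 12, 3]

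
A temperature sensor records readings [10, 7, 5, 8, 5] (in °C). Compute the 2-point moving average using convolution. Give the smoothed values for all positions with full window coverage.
2-point moving average kernel = [1, 1]. Apply in 'valid' mode (full window coverage): avg[0] = (10 + 7) / 2 = 8.5; avg[1] = (7 + 5) / 2 = 6.0; avg[2] = (5 + 8) / 2 = 6.5; avg[3] = (8 + 5) / 2 = 6.5. Smoothed values: [8.5, 6.0, 6.5, 6.5]

[8.5, 6.0, 6.5, 6.5]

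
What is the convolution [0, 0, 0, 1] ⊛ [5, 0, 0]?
y[0] = 0×5 = 0; y[1] = 0×0 + 0×5 = 0; y[2] = 0×0 + 0×0 + 0×5 = 0; y[3] = 0×0 + 0×0 + 1×5 = 5; y[4] = 0×0 + 1×0 = 0; y[5] = 1×0 = 0

[0, 0, 0, 5, 0, 0]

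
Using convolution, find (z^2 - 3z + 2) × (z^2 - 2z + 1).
Ascending coefficients: a = [2, -3, 1], b = [1, -2, 1]. c[0] = 2×1 = 2; c[1] = 2×-2 + -3×1 = -7; c[2] = 2×1 + -3×-2 + 1×1 = 9; c[3] = -3×1 + 1×-2 = -5; c[4] = 1×1 = 1. Result coefficients: [2, -7, 9, -5, 1] → z^4 - 5z^3 + 9z^2 - 7z + 2

z^4 - 5z^3 + 9z^2 - 7z + 2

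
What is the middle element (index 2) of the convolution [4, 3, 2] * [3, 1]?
Use y[k] = Σ_i a[i]·b[k-i] at k=2. y[2] = 3×1 + 2×3 = 9

9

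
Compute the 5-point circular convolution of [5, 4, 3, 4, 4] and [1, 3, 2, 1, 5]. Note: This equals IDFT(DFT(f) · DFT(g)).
Either evaluate y[k] = Σ_j f[j]·g[(k-j) mod 5] directly, or use IDFT(DFT(f) · DFT(g)). y[0] = 5×1 + 4×5 + 3×1 + 4×2 + 4×3 = 48; y[1] = 5×3 + 4×1 + 3×5 + 4×1 + 4×2 = 46; y[2] = 5×2 + 4×3 + 3×1 + 4×5 + 4×1 = 49; y[3] = 5×1 + 4×2 + 3×3 + 4×1 + 4×5 = 46; y[4] = 5×5 + 4×1 + 3×2 + 4×3 + 4×1 = 51. Result: [48, 46, 49, 46, 51]

[48, 46, 49, 46, 51]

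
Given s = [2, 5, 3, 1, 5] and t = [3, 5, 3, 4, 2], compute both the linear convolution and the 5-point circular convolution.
Linear: y_lin[0] = 2×3 = 6; y_lin[1] = 2×5 + 5×3 = 25; y_lin[2] = 2×3 + 5×5 + 3×3 = 40; y_lin[3] = 2×4 + 5×3 + 3×5 + 1×3 = 41; y_lin[4] = 2×2 + 5×4 + 3×3 + 1×5 + 5×3 = 53; y_lin[5] = 5×2 + 3×4 + 1×3 + 5×5 = 50; y_lin[6] = 3×2 + 1×4 + 5×3 = 25; y_lin[7] = 1×2 + 5×4 = 22; y_lin[8] = 5×2 = 10 → [6, 25, 40, 41, 53, 50, 25, 22, 10]. Circular (length 5): y[0] = 2×3 + 5×2 + 3×4 + 1×3 + 5×5 = 56; y[1] = 2×5 + 5×3 + 3×2 + 1×4 + 5×3 = 50; y[2] = 2×3 + 5×5 + 3×3 + 1×2 + 5×4 = 62; y[3] = 2×4 + 5×3 + 3×5 + 1×3 + 5×2 = 51; y[4] = 2×2 + 5×4 + 3×3 + 1×5 + 5×3 = 53 → [56, 50, 62, 51, 53]

Linear: [6, 25, 40, 41, 53, 50, 25, 22, 10], Circular: [56, 50, 62, 51, 53]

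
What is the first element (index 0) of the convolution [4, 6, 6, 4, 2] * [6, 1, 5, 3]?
Use y[k] = Σ_i a[i]·b[k-i] at k=0. y[0] = 4×6 = 24

24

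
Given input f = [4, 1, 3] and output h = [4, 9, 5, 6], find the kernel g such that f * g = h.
Output length 4 = len(f) + len(g) - 1 ⇒ len(g) = 2. Solve g forward using g[k] = (h[k] - Σ_{i≥1} f[i]·g[k-i]) / f[0]: g[0] = h[0] / f[0] = 4 / 4 = 1; g[1] = (h[1] - 1×1) / f[0] = (9 - 1×1) / 4 = 2. So g = [1, 2]. Forward-check [4, 1, 3] * [1, 2]: h[0] = 4×1 = 4; h[1] = 4×2 + 1×1 = 9; h[2] = 1×2 + 3×1 = 5; h[3] = 3×2 = 6 → [4, 9, 5, 6] ✓

[1, 2]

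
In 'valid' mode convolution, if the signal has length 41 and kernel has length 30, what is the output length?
'Valid' mode counts only positions where the kernel fully overlaps the signal: m - n + 1 = 41 - 30 + 1 = 12

12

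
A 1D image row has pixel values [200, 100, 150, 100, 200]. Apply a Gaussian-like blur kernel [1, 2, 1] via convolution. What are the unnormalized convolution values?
Convolve image row [200, 100, 150, 100, 200] with kernel [1, 2, 1]: y[0] = 200×1 = 200; y[1] = 200×2 + 100×1 = 500; y[2] = 200×1 + 100×2 + 150×1 = 550; y[3] = 100×1 + 150×2 + 100×1 = 500; y[4] = 150×1 + 100×2 + 200×1 = 550; y[5] = 100×1 + 200×2 = 500; y[6] = 200×1 = 200 → [200, 500, 550, 500, 550, 500, 200]. Normalization factor = sum(kernel) = 4.

[200, 500, 550, 500, 550, 500, 200]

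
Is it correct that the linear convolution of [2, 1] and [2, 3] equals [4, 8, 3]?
Recompute linear convolution of [2, 1] and [2, 3]: y[0] = 2×2 = 4; y[1] = 2×3 + 1×2 = 8; y[2] = 1×3 = 3 → [4, 8, 3]. Given [4, 8, 3] matches, so answer: Yes

Yes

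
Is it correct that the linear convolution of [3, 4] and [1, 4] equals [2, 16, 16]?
Recompute linear convolution of [3, 4] and [1, 4]: y[0] = 3×1 = 3; y[1] = 3×4 + 4×1 = 16; y[2] = 4×4 = 16 → [3, 16, 16]. Compare to given [2, 16, 16]: they differ at index 0: given 2, correct 3, so answer: No

No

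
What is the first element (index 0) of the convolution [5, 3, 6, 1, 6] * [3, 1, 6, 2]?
Use y[k] = Σ_i a[i]·b[k-i] at k=0. y[0] = 5×3 = 15

15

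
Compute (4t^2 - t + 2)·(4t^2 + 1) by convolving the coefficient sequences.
Ascending coefficients: a = [2, -1, 4], b = [1, 0, 4]. c[0] = 2×1 = 2; c[1] = 2×0 + -1×1 = -1; c[2] = 2×4 + -1×0 + 4×1 = 12; c[3] = -1×4 + 4×0 = -4; c[4] = 4×4 = 16. Result coefficients: [2, -1, 12, -4, 16] → 16t^4 - 4t^3 + 12t^2 - t + 2

16t^4 - 4t^3 + 12t^2 - t + 2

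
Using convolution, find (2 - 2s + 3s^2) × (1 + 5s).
Ascending coefficients: a = [2, -2, 3], b = [1, 5]. c[0] = 2×1 = 2; c[1] = 2×5 + -2×1 = 8; c[2] = -2×5 + 3×1 = -7; c[3] = 3×5 = 15. Result coefficients: [2, 8, -7, 15] → 2 + 8s - 7s^2 + 15s^3

2 + 8s - 7s^2 + 15s^3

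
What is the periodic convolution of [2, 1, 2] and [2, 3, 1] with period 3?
Use y[k] = Σ_j f[j]·g[(k-j) mod 3]. y[0] = 2×2 + 1×1 + 2×3 = 11; y[1] = 2×3 + 1×2 + 2×1 = 10; y[2] = 2×1 + 1×3 + 2×2 = 9. Result: [11, 10, 9]

[11, 10, 9]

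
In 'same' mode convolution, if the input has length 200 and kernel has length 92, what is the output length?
'Same' mode returns an output with the same length as the input: 200

200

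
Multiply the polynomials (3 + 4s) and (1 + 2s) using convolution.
Ascending coefficients: a = [3, 4], b = [1, 2]. c[0] = 3×1 = 3; c[1] = 3×2 + 4×1 = 10; c[2] = 4×2 = 8. Result coefficients: [3, 10, 8] → 3 + 10s + 8s^2

3 + 10s + 8s^2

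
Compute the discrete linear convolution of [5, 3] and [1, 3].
y[0] = 5×1 = 5; y[1] = 5×3 + 3×1 = 18; y[2] = 3×3 = 9

[5, 18, 9]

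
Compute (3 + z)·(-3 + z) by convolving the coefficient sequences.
Ascending coefficients: a = [3, 1], b = [-3, 1]. c[0] = 3×-3 = -9; c[1] = 3×1 + 1×-3 = 0; c[2] = 1×1 = 1. Result coefficients: [-9, 0, 1] → -9 + z^2

-9 + z^2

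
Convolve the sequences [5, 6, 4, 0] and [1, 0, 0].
y[0] = 5×1 = 5; y[1] = 5×0 + 6×1 = 6; y[2] = 5×0 + 6×0 + 4×1 = 4; y[3] = 6×0 + 4×0 + 0×1 = 0; y[4] = 4×0 + 0×0 = 0; y[5] = 0×0 = 0

[5, 6, 4, 0, 0, 0]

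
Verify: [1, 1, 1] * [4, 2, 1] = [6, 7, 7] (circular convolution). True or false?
Recompute circular convolution of [1, 1, 1] and [4, 2, 1]: y[0] = 1×4 + 1×1 + 1×2 = 7; y[1] = 1×2 + 1×4 + 1×1 = 7; y[2] = 1×1 + 1×2 + 1×4 = 7 → [7, 7, 7]. Compare to given [6, 7, 7]: they differ at index 0: given 6, correct 7, so answer: No

No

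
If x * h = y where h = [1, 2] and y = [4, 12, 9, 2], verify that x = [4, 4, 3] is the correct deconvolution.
Forward-compute [4, 4, 3] * [1, 2]: y[0] = 4×1 = 4; y[1] = 4×2 + 4×1 = 12; y[2] = 4×2 + 3×1 = 11; y[3] = 3×2 = 6 → [4, 12, 11, 6]. Does not match given y = [4, 12, 9, 2].

Not verified. [4, 4, 3] * [1, 2] = [4, 12, 11, 6], which differs from [4, 12, 9, 2] at index 2.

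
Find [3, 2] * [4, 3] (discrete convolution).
y[0] = 3×4 = 12; y[1] = 3×3 + 2×4 = 17; y[2] = 2×3 = 6

[12, 17, 6]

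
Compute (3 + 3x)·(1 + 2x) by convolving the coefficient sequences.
Ascending coefficients: a = [3, 3], b = [1, 2]. c[0] = 3×1 = 3; c[1] = 3×2 + 3×1 = 9; c[2] = 3×2 = 6. Result coefficients: [3, 9, 6] → 3 + 9x + 6x^2

3 + 9x + 6x^2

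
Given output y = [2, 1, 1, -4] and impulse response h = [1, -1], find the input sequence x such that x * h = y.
Deconvolve y=[2, 1, 1, -4] by h=[1, -1]. Since h[0]=1, solve forward: x[0] = y[0] / 1 = 2; x[1] = (y[1] - 2×-1) / 1 = 3; x[2] = (y[2] - 3×-1) / 1 = 4. So x = [2, 3, 4]. Check by forward convolution: y[0] = 2×1 = 2; y[1] = 2×-1 + 3×1 = 1; y[2] = 3×-1 + 4×1 = 1; y[3] = 4×-1 = -4

[2, 3, 4]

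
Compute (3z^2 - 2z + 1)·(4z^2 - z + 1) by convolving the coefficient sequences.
Ascending coefficients: a = [1, -2, 3], b = [1, -1, 4]. c[0] = 1×1 = 1; c[1] = 1×-1 + -2×1 = -3; c[2] = 1×4 + -2×-1 + 3×1 = 9; c[3] = -2×4 + 3×-1 = -11; c[4] = 3×4 = 12. Result coefficients: [1, -3, 9, -11, 12] → 12z^4 - 11z^3 + 9z^2 - 3z + 1

12z^4 - 11z^3 + 9z^2 - 3z + 1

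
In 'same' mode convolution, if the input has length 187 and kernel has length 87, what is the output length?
'Same' mode returns an output with the same length as the input: 187

187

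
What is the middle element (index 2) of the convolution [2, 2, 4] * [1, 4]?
Use y[k] = Σ_i a[i]·b[k-i] at k=2. y[2] = 2×4 + 4×1 = 12

12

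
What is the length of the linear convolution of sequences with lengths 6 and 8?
Linear/full convolution length: m + n - 1 = 6 + 8 - 1 = 13

13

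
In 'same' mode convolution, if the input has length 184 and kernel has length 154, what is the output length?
'Same' mode returns an output with the same length as the input: 184

184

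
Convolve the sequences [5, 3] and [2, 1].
y[0] = 5×2 = 10; y[1] = 5×1 + 3×2 = 11; y[2] = 3×1 = 3

[10, 11, 3]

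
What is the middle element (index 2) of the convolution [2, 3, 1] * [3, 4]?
Use y[k] = Σ_i a[i]·b[k-i] at k=2. y[2] = 3×4 + 1×3 = 15

15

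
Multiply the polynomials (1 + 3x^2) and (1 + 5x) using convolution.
Ascending coefficients: a = [1, 0, 3], b = [1, 5]. c[0] = 1×1 = 1; c[1] = 1×5 + 0×1 = 5; c[2] = 0×5 + 3×1 = 3; c[3] = 3×5 = 15. Result coefficients: [1, 5, 3, 15] → 1 + 5x + 3x^2 + 15x^3

1 + 5x + 3x^2 + 15x^3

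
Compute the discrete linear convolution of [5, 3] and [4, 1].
y[0] = 5×4 = 20; y[1] = 5×1 + 3×4 = 17; y[2] = 3×1 = 3

[20, 17, 3]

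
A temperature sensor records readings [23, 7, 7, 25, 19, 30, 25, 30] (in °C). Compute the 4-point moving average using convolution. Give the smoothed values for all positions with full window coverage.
4-point moving average kernel = [1, 1, 1, 1]. Apply in 'valid' mode (full window coverage): avg[0] = (23 + 7 + 7 + 25) / 4 = 15.5; avg[1] = (7 + 7 + 25 + 19) / 4 = 14.5; avg[2] = (7 + 25 + 19 + 30) / 4 = 20.25; avg[3] = (25 + 19 + 30 + 25) / 4 = 24.75; avg[4] = (19 + 30 + 25 + 30) / 4 = 26.0. Smoothed values: [15.5, 14.5, 20.25, 24.75, 26.0]

[15.5, 14.5, 20.25, 24.75, 26.0]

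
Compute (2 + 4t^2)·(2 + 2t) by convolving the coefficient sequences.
Ascending coefficients: a = [2, 0, 4], b = [2, 2]. c[0] = 2×2 = 4; c[1] = 2×2 + 0×2 = 4; c[2] = 0×2 + 4×2 = 8; c[3] = 4×2 = 8. Result coefficients: [4, 4, 8, 8] → 4 + 4t + 8t^2 + 8t^3

4 + 4t + 8t^2 + 8t^3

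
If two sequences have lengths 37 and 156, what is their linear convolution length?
Linear/full convolution length: m + n - 1 = 37 + 156 - 1 = 192

192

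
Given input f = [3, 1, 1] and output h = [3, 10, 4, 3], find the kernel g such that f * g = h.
Output length 4 = len(f) + len(g) - 1 ⇒ len(g) = 2. Solve g forward using g[k] = (h[k] - Σ_{i≥1} f[i]·g[k-i]) / f[0]: g[0] = h[0] / f[0] = 3 / 3 = 1; g[1] = (h[1] - 1×1) / f[0] = (10 - 1×1) / 3 = 3. So g = [1, 3]. Forward-check [3, 1, 1] * [1, 3]: h[0] = 3×1 = 3; h[1] = 3×3 + 1×1 = 10; h[2] = 1×3 + 1×1 = 4; h[3] = 1×3 = 3 → [3, 10, 4, 3] ✓

[1, 3]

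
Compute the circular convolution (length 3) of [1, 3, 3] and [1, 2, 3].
Use y[k] = Σ_j u[j]·v[(k-j) mod 3]. y[0] = 1×1 + 3×3 + 3×2 = 16; y[1] = 1×2 + 3×1 + 3×3 = 14; y[2] = 1×3 + 3×2 + 3×1 = 12. Result: [16, 14, 12]

[16, 14, 12]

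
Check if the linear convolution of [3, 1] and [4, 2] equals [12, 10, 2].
Recompute linear convolution of [3, 1] and [4, 2]: y[0] = 3×4 = 12; y[1] = 3×2 + 1×4 = 10; y[2] = 1×2 = 2 → [12, 10, 2]. Given [12, 10, 2] matches, so answer: Yes

Yes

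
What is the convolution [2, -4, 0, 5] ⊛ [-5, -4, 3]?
y[0] = 2×-5 = -10; y[1] = 2×-4 + -4×-5 = 12; y[2] = 2×3 + -4×-4 + 0×-5 = 22; y[3] = -4×3 + 0×-4 + 5×-5 = -37; y[4] = 0×3 + 5×-4 = -20; y[5] = 5×3 = 15

[-10, 12, 22, -37, -20, 15]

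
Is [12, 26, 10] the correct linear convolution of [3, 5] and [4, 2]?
Recompute linear convolution of [3, 5] and [4, 2]: y[0] = 3×4 = 12; y[1] = 3×2 + 5×4 = 26; y[2] = 5×2 = 10 → [12, 26, 10]. Given [12, 26, 10] matches, so answer: Yes

Yes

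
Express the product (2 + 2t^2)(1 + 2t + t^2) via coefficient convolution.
Ascending coefficients: a = [2, 0, 2], b = [1, 2, 1]. c[0] = 2×1 = 2; c[1] = 2×2 + 0×1 = 4; c[2] = 2×1 + 0×2 + 2×1 = 4; c[3] = 0×1 + 2×2 = 4; c[4] = 2×1 = 2. Result coefficients: [2, 4, 4, 4, 2] → 2 + 4t + 4t^2 + 4t^3 + 2t^4

2 + 4t + 4t^2 + 4t^3 + 2t^4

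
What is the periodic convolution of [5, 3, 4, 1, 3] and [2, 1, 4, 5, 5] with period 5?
Use y[k] = Σ_j s[j]·t[(k-j) mod 5]. y[0] = 5×2 + 3×5 + 4×5 + 1×4 + 3×1 = 52; y[1] = 5×1 + 3×2 + 4×5 + 1×5 + 3×4 = 48; y[2] = 5×4 + 3×1 + 4×2 + 1×5 + 3×5 = 51; y[3] = 5×5 + 3×4 + 4×1 + 1×2 + 3×5 = 58; y[4] = 5×5 + 3×5 + 4×4 + 1×1 + 3×2 = 63. Result: [52, 48, 51, 58, 63]

[52, 48, 51, 58, 63]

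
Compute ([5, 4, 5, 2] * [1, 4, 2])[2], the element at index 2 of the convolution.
Use y[k] = Σ_i a[i]·b[k-i] at k=2. y[2] = 5×2 + 4×4 + 5×1 = 31

31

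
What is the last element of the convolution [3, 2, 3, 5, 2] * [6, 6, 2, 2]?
Use y[k] = Σ_i a[i]·b[k-i] at k=7. y[7] = 2×2 = 4

4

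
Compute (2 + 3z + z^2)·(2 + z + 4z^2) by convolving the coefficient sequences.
Ascending coefficients: a = [2, 3, 1], b = [2, 1, 4]. c[0] = 2×2 = 4; c[1] = 2×1 + 3×2 = 8; c[2] = 2×4 + 3×1 + 1×2 = 13; c[3] = 3×4 + 1×1 = 13; c[4] = 1×4 = 4. Result coefficients: [4, 8, 13, 13, 4] → 4 + 8z + 13z^2 + 13z^3 + 4z^4

4 + 8z + 13z^2 + 13z^3 + 4z^4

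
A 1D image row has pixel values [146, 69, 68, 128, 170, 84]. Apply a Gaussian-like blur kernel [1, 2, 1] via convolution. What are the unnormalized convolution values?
Convolve image row [146, 69, 68, 128, 170, 84] with kernel [1, 2, 1]: y[0] = 146×1 = 146; y[1] = 146×2 + 69×1 = 361; y[2] = 146×1 + 69×2 + 68×1 = 352; y[3] = 69×1 + 68×2 + 128×1 = 333; y[4] = 68×1 + 128×2 + 170×1 = 494; y[5] = 128×1 + 170×2 + 84×1 = 552; y[6] = 170×1 + 84×2 = 338; y[7] = 84×1 = 84 → [146, 361, 352, 333, 494, 552, 338, 84]. Normalization factor = sum(kernel) = 4.

[146, 361, 352, 333, 494, 552, 338, 84]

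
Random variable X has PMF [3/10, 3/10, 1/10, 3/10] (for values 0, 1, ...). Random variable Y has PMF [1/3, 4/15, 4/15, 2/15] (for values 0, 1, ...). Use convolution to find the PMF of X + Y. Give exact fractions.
P(X+Y=k) = Σ_i P(X=i)·P(Y=k-i) — a convolution of [3/10, 3/10, 1/10, 3/10] and [1/3, 4/15, 4/15, 2/15]. P(X+Y=0) = (3/10)×(1/3) = 1/10; P(X+Y=1) = (3/10)×(4/15) + (3/10)×(1/3) = 2/25 + 1/10 = 9/50; P(X+Y=2) = (3/10)×(4/15) + (3/10)×(4/15) + (1/10)×(1/3) = 2/25 + 2/25 + 1/30 = 29/150; P(X+Y=3) = (3/10)×(2/15) + (3/10)×(4/15) + (1/10)×(4/15) + (3/10)×(1/3) = 1/25 + 2/25 + 2/75 + 1/10 = 37/150; P(X+Y=4) = (3/10)×(2/15) + (1/10)×(4/15) + (3/10)×(4/15) = 1/25 + 2/75 + 2/25 = 11/75; P(X+Y=5) = (1/10)×(2/15) + (3/10)×(4/15) = 1/75 + 2/25 = 7/75; P(X+Y=6) = (3/10)×(2/15) = 1/25. PMF: [1/10, 9/50, 29/150, 37/150, 11/75, 7/75, 1/25] (sums to 1 ✓)

[1/10, 9/50, 29/150, 37/150, 11/75, 7/75, 1/25]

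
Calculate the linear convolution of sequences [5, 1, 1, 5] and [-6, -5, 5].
y[0] = 5×-6 = -30; y[1] = 5×-5 + 1×-6 = -31; y[2] = 5×5 + 1×-5 + 1×-6 = 14; y[3] = 1×5 + 1×-5 + 5×-6 = -30; y[4] = 1×5 + 5×-5 = -20; y[5] = 5×5 = 25

[-30, -31, 14, -30, -20, 25]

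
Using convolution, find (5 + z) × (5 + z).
Ascending coefficients: a = [5, 1], b = [5, 1]. c[0] = 5×5 = 25; c[1] = 5×1 + 1×5 = 10; c[2] = 1×1 = 1. Result coefficients: [25, 10, 1] → 25 + 10z + z^2

25 + 10z + z^2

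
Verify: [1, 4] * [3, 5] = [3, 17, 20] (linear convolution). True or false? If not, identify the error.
Recompute linear convolution of [1, 4] and [3, 5]: y[0] = 1×3 = 3; y[1] = 1×5 + 4×3 = 17; y[2] = 4×5 = 20 → [3, 17, 20]. Given [3, 17, 20] matches, so answer: Yes

Yes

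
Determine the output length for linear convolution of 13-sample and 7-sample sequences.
Linear/full convolution length: m + n - 1 = 13 + 7 - 1 = 19

19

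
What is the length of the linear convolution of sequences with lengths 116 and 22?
Linear/full convolution length: m + n - 1 = 116 + 22 - 1 = 137

137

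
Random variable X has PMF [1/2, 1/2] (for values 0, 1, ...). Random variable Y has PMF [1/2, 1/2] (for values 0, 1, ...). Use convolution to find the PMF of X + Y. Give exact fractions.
P(X+Y=k) = Σ_i P(X=i)·P(Y=k-i) — a convolution of [1/2, 1/2] and [1/2, 1/2]. P(X+Y=0) = (1/2)×(1/2) = 1/4; P(X+Y=1) = (1/2)×(1/2) + (1/2)×(1/2) = 1/4 + 1/4 = 1/2; P(X+Y=2) = (1/2)×(1/2) = 1/4. PMF: [1/4, 1/2, 1/4] (sums to 1 ✓)

[1/4, 1/2, 1/4]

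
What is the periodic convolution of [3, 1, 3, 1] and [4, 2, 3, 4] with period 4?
Use y[k] = Σ_j a[j]·b[(k-j) mod 4]. y[0] = 3×4 + 1×4 + 3×3 + 1×2 = 27; y[1] = 3×2 + 1×4 + 3×4 + 1×3 = 25; y[2] = 3×3 + 1×2 + 3×4 + 1×4 = 27; y[3] = 3×4 + 1×3 + 3×2 + 1×4 = 25. Result: [27, 25, 27, 25]

[27, 25, 27, 25]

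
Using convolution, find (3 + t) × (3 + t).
Ascending coefficients: a = [3, 1], b = [3, 1]. c[0] = 3×3 = 9; c[1] = 3×1 + 1×3 = 6; c[2] = 1×1 = 1. Result coefficients: [9, 6, 1] → 9 + 6t + t^2

9 + 6t + t^2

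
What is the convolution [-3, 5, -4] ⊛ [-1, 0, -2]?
y[0] = -3×-1 = 3; y[1] = -3×0 + 5×-1 = -5; y[2] = -3×-2 + 5×0 + -4×-1 = 10; y[3] = 5×-2 + -4×0 = -10; y[4] = -4×-2 = 8

[3, -5, 10, -10, 8]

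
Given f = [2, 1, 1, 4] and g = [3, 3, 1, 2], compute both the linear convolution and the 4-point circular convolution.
Linear: y_lin[0] = 2×3 = 6; y_lin[1] = 2×3 + 1×3 = 9; y_lin[2] = 2×1 + 1×3 + 1×3 = 8; y_lin[3] = 2×2 + 1×1 + 1×3 + 4×3 = 20; y_lin[4] = 1×2 + 1×1 + 4×3 = 15; y_lin[5] = 1×2 + 4×1 = 6; y_lin[6] = 4×2 = 8 → [6, 9, 8, 20, 15, 6, 8]. Circular (length 4): y[0] = 2×3 + 1×2 + 1×1 + 4×3 = 21; y[1] = 2×3 + 1×3 + 1×2 + 4×1 = 15; y[2] = 2×1 + 1×3 + 1×3 + 4×2 = 16; y[3] = 2×2 + 1×1 + 1×3 + 4×3 = 20 → [21, 15, 16, 20]

Linear: [6, 9, 8, 20, 15, 6, 8], Circular: [21, 15, 16, 20]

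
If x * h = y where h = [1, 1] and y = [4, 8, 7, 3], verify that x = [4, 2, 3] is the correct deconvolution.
Forward-compute [4, 2, 3] * [1, 1]: y[0] = 4×1 = 4; y[1] = 4×1 + 2×1 = 6; y[2] = 2×1 + 3×1 = 5; y[3] = 3×1 = 3 → [4, 6, 5, 3]. Does not match given y = [4, 8, 7, 3].

Not verified. [4, 2, 3] * [1, 1] = [4, 6, 5, 3], which differs from [4, 8, 7, 3] at index 1.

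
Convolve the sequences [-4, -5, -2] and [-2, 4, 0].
y[0] = -4×-2 = 8; y[1] = -4×4 + -5×-2 = -6; y[2] = -4×0 + -5×4 + -2×-2 = -16; y[3] = -5×0 + -2×4 = -8; y[4] = -2×0 = 0

[8, -6, -16, -8, 0]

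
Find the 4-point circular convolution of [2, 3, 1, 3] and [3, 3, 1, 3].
Use y[k] = Σ_j a[j]·b[(k-j) mod 4]. y[0] = 2×3 + 3×3 + 1×1 + 3×3 = 25; y[1] = 2×3 + 3×3 + 1×3 + 3×1 = 21; y[2] = 2×1 + 3×3 + 1×3 + 3×3 = 23; y[3] = 2×3 + 3×1 + 1×3 + 3×3 = 21. Result: [25, 21, 23, 21]

[25, 21, 23, 21]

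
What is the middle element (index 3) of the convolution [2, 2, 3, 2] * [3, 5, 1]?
Use y[k] = Σ_i a[i]·b[k-i] at k=3. y[3] = 2×1 + 3×5 + 2×3 = 23

23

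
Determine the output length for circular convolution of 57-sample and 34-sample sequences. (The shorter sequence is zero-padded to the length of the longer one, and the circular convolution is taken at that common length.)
Circular convolution (zero-padding the shorter input) has length max(m, n) = max(57, 34) = 57

57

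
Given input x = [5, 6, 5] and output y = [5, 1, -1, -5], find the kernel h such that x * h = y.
Output length 4 = len(x) + len(h) - 1 ⇒ len(h) = 2. Solve h forward using h[k] = (y[k] - Σ_{i≥1} x[i]·h[k-i]) / x[0]: h[0] = y[0] / x[0] = 5 / 5 = 1; h[1] = (y[1] - 6×1) / x[0] = (1 - 6×1) / 5 = -1. So h = [1, -1]. Forward-check [5, 6, 5] * [1, -1]: y[0] = 5×1 = 5; y[1] = 5×-1 + 6×1 = 1; y[2] = 6×-1 + 5×1 = -1; y[3] = 5×-1 = -5 → [5, 1, -1, -5] ✓

[1, -1]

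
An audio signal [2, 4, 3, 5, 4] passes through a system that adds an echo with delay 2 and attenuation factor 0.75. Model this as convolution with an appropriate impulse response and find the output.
Direct-path + delayed-attenuated-path model → impulse response h = [1, 0, 0.75] (1 at lag 0, 0.75 at lag 2). Output y[n] = x[n] + 0.75·x[n - 2] (with x[n] = 0 outside 0..4): y[0] = 2 + 0.75×0 = 2; y[1] = 4 + 0.75×0 = 4; y[2] = 3 + 0.75×2 = 4.5; y[3] = 5 + 0.75×4 = 8.0; y[4] = 4 + 0.75×3 = 6.25; y[5] = 0 + 0.75×5 = 3.75; y[6] = 0 + 0.75×4 = 3.0. So y = [2, 4, 4.5, 8.0, 6.25, 3.75, 3.0]

[2, 4, 4.5, 8.0, 6.25, 3.75, 3.0]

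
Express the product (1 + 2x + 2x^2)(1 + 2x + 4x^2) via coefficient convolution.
Ascending coefficients: a = [1, 2, 2], b = [1, 2, 4]. c[0] = 1×1 = 1; c[1] = 1×2 + 2×1 = 4; c[2] = 1×4 + 2×2 + 2×1 = 10; c[3] = 2×4 + 2×2 = 12; c[4] = 2×4 = 8. Result coefficients: [1, 4, 10, 12, 8] → 1 + 4x + 10x^2 + 12x^3 + 8x^4

1 + 4x + 10x^2 + 12x^3 + 8x^4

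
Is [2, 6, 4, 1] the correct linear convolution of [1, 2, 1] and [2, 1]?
Recompute linear convolution of [1, 2, 1] and [2, 1]: y[0] = 1×2 = 2; y[1] = 1×1 + 2×2 = 5; y[2] = 2×1 + 1×2 = 4; y[3] = 1×1 = 1 → [2, 5, 4, 1]. Compare to given [2, 6, 4, 1]: they differ at index 1: given 6, correct 5, so answer: No

No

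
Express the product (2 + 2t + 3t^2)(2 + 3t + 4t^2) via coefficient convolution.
Ascending coefficients: a = [2, 2, 3], b = [2, 3, 4]. c[0] = 2×2 = 4; c[1] = 2×3 + 2×2 = 10; c[2] = 2×4 + 2×3 + 3×2 = 20; c[3] = 2×4 + 3×3 = 17; c[4] = 3×4 = 12. Result coefficients: [4, 10, 20, 17, 12] → 4 + 10t + 20t^2 + 17t^3 + 12t^4

4 + 10t + 20t^2 + 17t^3 + 12t^4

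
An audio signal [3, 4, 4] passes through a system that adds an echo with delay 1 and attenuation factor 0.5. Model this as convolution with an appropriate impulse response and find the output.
Direct-path + delayed-attenuated-path model → impulse response h = [1, 0.5] (1 at lag 0, 0.5 at lag 1). Output y[n] = x[n] + 0.5·x[n - 1] (with x[n] = 0 outside 0..2): y[0] = 3 + 0.5×0 = 3; y[1] = 4 + 0.5×3 = 5.5; y[2] = 4 + 0.5×4 = 6.0; y[3] = 0 + 0.5×4 = 2.0. So y = [3, 5.5, 6.0, 2.0]

[3, 5.5, 6.0, 2.0]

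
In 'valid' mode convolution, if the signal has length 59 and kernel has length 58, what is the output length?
'Valid' mode counts only positions where the kernel fully overlaps the signal: m - n + 1 = 59 - 58 + 1 = 2

2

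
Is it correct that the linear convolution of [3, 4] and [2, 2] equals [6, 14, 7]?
Recompute linear convolution of [3, 4] and [2, 2]: y[0] = 3×2 = 6; y[1] = 3×2 + 4×2 = 14; y[2] = 4×2 = 8 → [6, 14, 8]. Compare to given [6, 14, 7]: they differ at index 2: given 7, correct 8, so answer: No

No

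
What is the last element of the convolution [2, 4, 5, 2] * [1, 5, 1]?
Use y[k] = Σ_i a[i]·b[k-i] at k=5. y[5] = 2×1 = 2

2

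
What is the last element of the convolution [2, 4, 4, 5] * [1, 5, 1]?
Use y[k] = Σ_i a[i]·b[k-i] at k=5. y[5] = 5×1 = 5

5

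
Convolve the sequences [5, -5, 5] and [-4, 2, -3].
y[0] = 5×-4 = -20; y[1] = 5×2 + -5×-4 = 30; y[2] = 5×-3 + -5×2 + 5×-4 = -45; y[3] = -5×-3 + 5×2 = 25; y[4] = 5×-3 = -15

[-20, 30, -45, 25, -15]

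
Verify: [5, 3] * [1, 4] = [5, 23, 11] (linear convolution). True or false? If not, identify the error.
Recompute linear convolution of [5, 3] and [1, 4]: y[0] = 5×1 = 5; y[1] = 5×4 + 3×1 = 23; y[2] = 3×4 = 12 → [5, 23, 12]. Compare to given [5, 23, 11]: they differ at index 2: given 11, correct 12, so answer: No

No. Error at index 2: given 11, correct 12.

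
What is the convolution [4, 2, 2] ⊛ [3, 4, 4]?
y[0] = 4×3 = 12; y[1] = 4×4 + 2×3 = 22; y[2] = 4×4 + 2×4 + 2×3 = 30; y[3] = 2×4 + 2×4 = 16; y[4] = 2×4 = 8

[12, 22, 30, 16, 8]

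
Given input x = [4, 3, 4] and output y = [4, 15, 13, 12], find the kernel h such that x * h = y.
Output length 4 = len(x) + len(h) - 1 ⇒ len(h) = 2. Solve h forward using h[k] = (y[k] - Σ_{i≥1} x[i]·h[k-i]) / x[0]: h[0] = y[0] / x[0] = 4 / 4 = 1; h[1] = (y[1] - 3×1) / x[0] = (15 - 3×1) / 4 = 3. So h = [1, 3]. Forward-check [4, 3, 4] * [1, 3]: y[0] = 4×1 = 4; y[1] = 4×3 + 3×1 = 15; y[2] = 3×3 + 4×1 = 13; y[3] = 4×3 = 12 → [4, 15, 13, 12] ✓

[1, 3]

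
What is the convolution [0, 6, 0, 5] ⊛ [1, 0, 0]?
y[0] = 0×1 = 0; y[1] = 0×0 + 6×1 = 6; y[2] = 0×0 + 6×0 + 0×1 = 0; y[3] = 6×0 + 0×0 + 5×1 = 5; y[4] = 0×0 + 5×0 = 0; y[5] = 5×0 = 0

[0, 6, 0, 5, 0, 0]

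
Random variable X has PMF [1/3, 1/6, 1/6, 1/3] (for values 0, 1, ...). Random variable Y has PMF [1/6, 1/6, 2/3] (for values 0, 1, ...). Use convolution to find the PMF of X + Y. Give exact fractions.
P(X+Y=k) = Σ_i P(X=i)·P(Y=k-i) — a convolution of [1/3, 1/6, 1/6, 1/3] and [1/6, 1/6, 2/3]. P(X+Y=0) = (1/3)×(1/6) = 1/18; P(X+Y=1) = (1/3)×(1/6) + (1/6)×(1/6) = 1/18 + 1/36 = 1/12; P(X+Y=2) = (1/3)×(2/3) + (1/6)×(1/6) + (1/6)×(1/6) = 2/9 + 1/36 + 1/36 = 5/18; P(X+Y=3) = (1/6)×(2/3) + (1/6)×(1/6) + (1/3)×(1/6) = 1/9 + 1/36 + 1/18 = 7/36; P(X+Y=4) = (1/6)×(2/3) + (1/3)×(1/6) = 1/9 + 1/18 = 1/6; P(X+Y=5) = (1/3)×(2/3) = 2/9. PMF: [1/18, 1/12, 5/18, 7/36, 1/6, 2/9] (sums to 1 ✓)

[1/18, 1/12, 5/18, 7/36, 1/6, 2/9]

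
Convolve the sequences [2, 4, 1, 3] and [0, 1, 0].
y[0] = 2×0 = 0; y[1] = 2×1 + 4×0 = 2; y[2] = 2×0 + 4×1 + 1×0 = 4; y[3] = 4×0 + 1×1 + 3×0 = 1; y[4] = 1×0 + 3×1 = 3; y[5] = 3×0 = 0

[0, 2, 4, 1, 3, 0]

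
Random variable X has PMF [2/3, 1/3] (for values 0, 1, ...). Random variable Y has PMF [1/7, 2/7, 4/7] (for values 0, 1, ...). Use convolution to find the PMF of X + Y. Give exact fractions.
P(X+Y=k) = Σ_i P(X=i)·P(Y=k-i) — a convolution of [2/3, 1/3] and [1/7, 2/7, 4/7]. P(X+Y=0) = (2/3)×(1/7) = 2/21; P(X+Y=1) = (2/3)×(2/7) + (1/3)×(1/7) = 4/21 + 1/21 = 5/21; P(X+Y=2) = (2/3)×(4/7) + (1/3)×(2/7) = 8/21 + 2/21 = 10/21; P(X+Y=3) = (1/3)×(4/7) = 4/21. PMF: [2/21, 5/21, 10/21, 4/21] (sums to 1 ✓)

[2/21, 5/21, 10/21, 4/21]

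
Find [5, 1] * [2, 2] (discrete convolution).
y[0] = 5×2 = 10; y[1] = 5×2 + 1×2 = 12; y[2] = 1×2 = 2

[10, 12, 2]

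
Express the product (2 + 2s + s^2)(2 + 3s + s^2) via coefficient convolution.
Ascending coefficients: a = [2, 2, 1], b = [2, 3, 1]. c[0] = 2×2 = 4; c[1] = 2×3 + 2×2 = 10; c[2] = 2×1 + 2×3 + 1×2 = 10; c[3] = 2×1 + 1×3 = 5; c[4] = 1×1 = 1. Result coefficients: [4, 10, 10, 5, 1] → 4 + 10s + 10s^2 + 5s^3 + s^4

4 + 10s + 10s^2 + 5s^3 + s^4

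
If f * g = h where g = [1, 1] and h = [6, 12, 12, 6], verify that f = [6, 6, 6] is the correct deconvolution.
Forward-compute [6, 6, 6] * [1, 1]: h[0] = 6×1 = 6; h[1] = 6×1 + 6×1 = 12; h[2] = 6×1 + 6×1 = 12; h[3] = 6×1 = 6 → [6, 12, 12, 6]. Matches given h = [6, 12, 12, 6], so verified.

Verified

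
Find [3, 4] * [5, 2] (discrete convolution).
y[0] = 3×5 = 15; y[1] = 3×2 + 4×5 = 26; y[2] = 4×2 = 8

[15, 26, 8]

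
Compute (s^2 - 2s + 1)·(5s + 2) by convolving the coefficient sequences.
Ascending coefficients: a = [1, -2, 1], b = [2, 5]. c[0] = 1×2 = 2; c[1] = 1×5 + -2×2 = 1; c[2] = -2×5 + 1×2 = -8; c[3] = 1×5 = 5. Result coefficients: [2, 1, -8, 5] → 5s^3 - 8s^2 + s + 2

5s^3 - 8s^2 + s + 2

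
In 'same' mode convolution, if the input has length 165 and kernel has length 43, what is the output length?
'Same' mode returns an output with the same length as the input: 165

165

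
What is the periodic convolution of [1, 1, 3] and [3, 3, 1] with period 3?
Use y[k] = Σ_j u[j]·v[(k-j) mod 3]. y[0] = 1×3 + 1×1 + 3×3 = 13; y[1] = 1×3 + 1×3 + 3×1 = 9; y[2] = 1×1 + 1×3 + 3×3 = 13. Result: [13, 9, 13]

[13, 9, 13]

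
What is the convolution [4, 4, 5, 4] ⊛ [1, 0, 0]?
y[0] = 4×1 = 4; y[1] = 4×0 + 4×1 = 4; y[2] = 4×0 + 4×0 + 5×1 = 5; y[3] = 4×0 + 5×0 + 4×1 = 4; y[4] = 5×0 + 4×0 = 0; y[5] = 4×0 = 0

[4, 4, 5, 4, 0, 0]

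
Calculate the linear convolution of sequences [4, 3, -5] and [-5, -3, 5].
y[0] = 4×-5 = -20; y[1] = 4×-3 + 3×-5 = -27; y[2] = 4×5 + 3×-3 + -5×-5 = 36; y[3] = 3×5 + -5×-3 = 30; y[4] = -5×5 = -25

[-20, -27, 36, 30, -25]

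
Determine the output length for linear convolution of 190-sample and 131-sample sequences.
Linear/full convolution length: m + n - 1 = 190 + 131 - 1 = 320

320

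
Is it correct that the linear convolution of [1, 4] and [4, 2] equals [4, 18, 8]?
Recompute linear convolution of [1, 4] and [4, 2]: y[0] = 1×4 = 4; y[1] = 1×2 + 4×4 = 18; y[2] = 4×2 = 8 → [4, 18, 8]. Given [4, 18, 8] matches, so answer: Yes

Yes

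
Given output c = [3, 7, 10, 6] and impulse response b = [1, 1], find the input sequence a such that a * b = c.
Deconvolve c=[3, 7, 10, 6] by b=[1, 1]. Since b[0]=1, solve forward: a[0] = c[0] / 1 = 3; a[1] = (c[1] - 3×1) / 1 = 4; a[2] = (c[2] - 4×1) / 1 = 6. So a = [3, 4, 6]. Check by forward convolution: c[0] = 3×1 = 3; c[1] = 3×1 + 4×1 = 7; c[2] = 4×1 + 6×1 = 10; c[3] = 6×1 = 6

[3, 4, 6]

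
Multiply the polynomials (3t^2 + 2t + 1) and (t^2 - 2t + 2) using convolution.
Ascending coefficients: a = [1, 2, 3], b = [2, -2, 1]. c[0] = 1×2 = 2; c[1] = 1×-2 + 2×2 = 2; c[2] = 1×1 + 2×-2 + 3×2 = 3; c[3] = 2×1 + 3×-2 = -4; c[4] = 3×1 = 3. Result coefficients: [2, 2, 3, -4, 3] → 3t^4 - 4t^3 + 3t^2 + 2t + 2

3t^4 - 4t^3 + 3t^2 + 2t + 2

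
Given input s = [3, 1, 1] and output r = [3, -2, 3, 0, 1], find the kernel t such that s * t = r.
Output length 5 = len(s) + len(t) - 1 ⇒ len(t) = 3. Solve t forward using t[k] = (r[k] - Σ_{i≥1} s[i]·t[k-i]) / s[0]: t[0] = r[0] / s[0] = 3 / 3 = 1; t[1] = (r[1] - 1×1) / s[0] = (-2 - 1×1) / 3 = -1; t[2] = (r[2] - 1×-1 - 1×1) / s[0] = (3 - 1×-1 - 1×1) / 3 = 1. So t = [1, -1, 1]. Forward-check [3, 1, 1] * [1, -1, 1]: r[0] = 3×1 = 3; r[1] = 3×-1 + 1×1 = -2; r[2] = 3×1 + 1×-1 + 1×1 = 3; r[3] = 1×1 + 1×-1 = 0; r[4] = 1×1 = 1 → [3, -2, 3, 0, 1] ✓

[1, -1, 1]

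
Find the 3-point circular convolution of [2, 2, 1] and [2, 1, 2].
Use y[k] = Σ_j s[j]·t[(k-j) mod 3]. y[0] = 2×2 + 2×2 + 1×1 = 9; y[1] = 2×1 + 2×2 + 1×2 = 8; y[2] = 2×2 + 2×1 + 1×2 = 8. Result: [9, 8, 8]

[9, 8, 8]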